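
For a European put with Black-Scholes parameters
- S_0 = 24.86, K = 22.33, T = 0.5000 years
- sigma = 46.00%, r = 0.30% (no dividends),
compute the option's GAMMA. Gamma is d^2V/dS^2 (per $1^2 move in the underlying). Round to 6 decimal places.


d1 = 0.4972160301; d2 = 0.1719469107
phi(d1) = 0.3525543714; exp(-qT) = 1.0000000000; exp(-rT) = 0.9985011244
Gamma = exp(-qT) * phi(d1) / (S * sigma * sqrt(T)) = 1.0000000000 * 0.3525543714 / (24.8600 * 0.4600 * 0.7071067812) = 0.043600

Answer: Gamma = 0.043600


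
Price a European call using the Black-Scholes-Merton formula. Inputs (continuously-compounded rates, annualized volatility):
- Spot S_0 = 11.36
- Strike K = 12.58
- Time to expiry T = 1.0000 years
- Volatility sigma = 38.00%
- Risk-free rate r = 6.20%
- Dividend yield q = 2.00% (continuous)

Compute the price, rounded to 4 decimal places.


Answer: Price = 1.4068

Derivation:
d1 = (ln(S/K) + (r - q + 0.5*sigma^2) * T) / (sigma * sqrt(T)) = 0.03207937
d2 = d1 - sigma * sqrt(T) = -0.34792063
exp(-rT) = 0.93988289; exp(-qT) = 0.98019867
C = S_0 * exp(-qT) * N(d1) - K * exp(-rT) * N(d2)
N(d1) = 0.51279562; N(d2) = 0.36394990
C = 11.3600 * 0.98019867 * 0.51279562 - 12.5800 * 0.93988289 * 0.36394990 = 1.4068


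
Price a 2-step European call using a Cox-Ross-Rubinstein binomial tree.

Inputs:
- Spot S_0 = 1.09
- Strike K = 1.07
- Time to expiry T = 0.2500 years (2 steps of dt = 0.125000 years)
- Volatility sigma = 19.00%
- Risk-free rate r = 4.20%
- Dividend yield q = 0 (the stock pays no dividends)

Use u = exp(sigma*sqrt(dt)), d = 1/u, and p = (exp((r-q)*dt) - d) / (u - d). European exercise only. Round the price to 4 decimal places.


dt = T/N = 0.125000
u = exp(sigma*sqrt(dt)) = 1.069483; d = 1/u = 0.935031
p = (exp((r-q)*dt) - d) / (u - d) = 0.522363
Discount per step: exp(-r*dt) = 0.994764
Stock lattice S(k, i) with i counting down-moves:
  k=0: S(0,0) = 1.0900
  k=1: S(1,0) = 1.1657; S(1,1) = 1.0192
  k=2: S(2,0) = 1.2467; S(2,1) = 1.0900; S(2,2) = 0.9530
Terminal payoffs V(N, i) = max(S_T - K, 0):
  V(2,0) = 0.176735; V(2,1) = 0.020000; V(2,2) = 0.000000
Backward induction: V(k, i) = exp(-r*dt) * [p * V(k+1, i) + (1-p) * V(k+1, i+1)].
  V(1,0) = exp(-r*dt) * [p*0.176735 + (1-p)*0.020000] = 0.101339
  V(1,1) = exp(-r*dt) * [p*0.020000 + (1-p)*0.000000] = 0.010393
  V(0,0) = exp(-r*dt) * [p*0.101339 + (1-p)*0.010393] = 0.057596

Answer: Price = V(0,0) = 0.0576


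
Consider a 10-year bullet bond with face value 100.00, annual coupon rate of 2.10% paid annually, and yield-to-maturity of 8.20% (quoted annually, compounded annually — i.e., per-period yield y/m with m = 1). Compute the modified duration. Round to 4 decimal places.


Answer: Modified duration = 8.1252

Derivation:
Coupon per period c = face * coupon_rate / m = 2.100000
Periods per year m = 1; per-period yield y/m = 0.082000
Number of cashflows N = 10
Cashflows (t years, CF_t, discount factor 1/(1+y/m)^(m*t), PV):
  t = 1.0000: CF_t = 2.100000, DF = 0.924214, PV = 1.940850
  t = 2.0000: CF_t = 2.100000, DF = 0.854172, PV = 1.793762
  t = 3.0000: CF_t = 2.100000, DF = 0.789438, PV = 1.657821
  t = 4.0000: CF_t = 2.100000, DF = 0.729610, PV = 1.532182
  t = 5.0000: CF_t = 2.100000, DF = 0.674316, PV = 1.416064
  t = 6.0000: CF_t = 2.100000, DF = 0.623213, PV = 1.308747
  t = 7.0000: CF_t = 2.100000, DF = 0.575982, PV = 1.209563
  t = 8.0000: CF_t = 2.100000, DF = 0.532331, PV = 1.117896
  t = 9.0000: CF_t = 2.100000, DF = 0.491988, PV = 1.033175
  t = 10.0000: CF_t = 102.100000, DF = 0.454703, PV = 46.425131
Price P = sum_t PV_t = 59.435190
First compute Macaulay numerator sum_t t * PV_t:
  t * PV_t at t = 1.0000: 1.940850
  t * PV_t at t = 2.0000: 3.587524
  t * PV_t at t = 3.0000: 4.973462
  t * PV_t at t = 4.0000: 6.128727
  t * PV_t at t = 5.0000: 7.080322
  t * PV_t at t = 6.0000: 7.852483
  t * PV_t at t = 7.0000: 8.466941
  t * PV_t at t = 8.0000: 8.943164
  t * PV_t at t = 9.0000: 9.298576
  t * PV_t at t = 10.0000: 464.251306
Macaulay duration D = 522.523353 / 59.435190 = 8.791481
Modified duration = D / (1 + y/m) = 8.791481 / (1 + 0.082000) = 8.125214


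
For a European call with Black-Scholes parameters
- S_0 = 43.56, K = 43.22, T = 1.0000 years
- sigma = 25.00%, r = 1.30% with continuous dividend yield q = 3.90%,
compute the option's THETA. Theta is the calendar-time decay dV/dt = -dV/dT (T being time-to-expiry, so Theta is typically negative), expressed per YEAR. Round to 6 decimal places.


Answer: Theta = -1.469113

Derivation:
d1 = 0.0523437879; d2 = -0.1976562121
phi(d1) = 0.3983961292; exp(-qT) = 0.9617507091; exp(-rT) = 0.9870841350
Theta = -S*exp(-qT)*phi(d1)*sigma/(2*sqrt(T)) - r*K*exp(-rT)*N(d2) + q*S*exp(-qT)*N(d1)
N(d1) = 0.5208726183; N(d2) = 0.4216570257; sqrt(T) = 1.0000000000
Term 1 = -43.5600 * 0.9617507091 * 0.3983961292 * 0.2500 / (2 * 1.0000000000) = -2.0862940019
Term 2 = -0.0130 * 43.2200 * 0.9870841350 * 0.4216570257 = -0.2338522903
Term 3 = 0.0390 * 43.5600 * 0.9617507091 * 0.5208726183 = 0.8510332355
Theta = -2.0862940019 + (-0.2338522903) + (0.8510332355) = -1.469113


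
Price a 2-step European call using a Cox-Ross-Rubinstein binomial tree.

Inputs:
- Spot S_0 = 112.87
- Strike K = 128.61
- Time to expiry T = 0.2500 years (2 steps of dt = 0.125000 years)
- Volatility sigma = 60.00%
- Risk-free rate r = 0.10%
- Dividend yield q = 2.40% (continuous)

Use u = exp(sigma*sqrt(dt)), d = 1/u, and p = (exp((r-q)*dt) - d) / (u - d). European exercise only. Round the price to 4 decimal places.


Answer: Price = V(0,0) = 8.5158

Derivation:
dt = T/N = 0.125000
u = exp(sigma*sqrt(dt)) = 1.236311; d = 1/u = 0.808858
p = (exp((r-q)*dt) - d) / (u - d) = 0.440449
Discount per step: exp(-r*dt) = 0.999875
Stock lattice S(k, i) with i counting down-moves:
  k=0: S(0,0) = 112.8700
  k=1: S(1,0) = 139.5424; S(1,1) = 91.2958
  k=2: S(2,0) = 172.5179; S(2,1) = 112.8700; S(2,2) = 73.8453
Terminal payoffs V(N, i) = max(S_T - K, 0):
  V(2,0) = 43.907863; V(2,1) = 0.000000; V(2,2) = 0.000000
Backward induction: V(k, i) = exp(-r*dt) * [p * V(k+1, i) + (1-p) * V(k+1, i+1)].
  V(1,0) = exp(-r*dt) * [p*43.907863 + (1-p)*0.000000] = 19.336746
  V(1,1) = exp(-r*dt) * [p*0.000000 + (1-p)*0.000000] = 0.000000
  V(0,0) = exp(-r*dt) * [p*19.336746 + (1-p)*0.000000] = 8.515781


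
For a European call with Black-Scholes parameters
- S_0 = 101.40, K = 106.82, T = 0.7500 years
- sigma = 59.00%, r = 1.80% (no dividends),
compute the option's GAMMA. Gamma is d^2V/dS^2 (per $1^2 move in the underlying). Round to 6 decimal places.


d1 = 0.1799873147; d2 = -0.3309676736
phi(d1) = 0.3925323794; exp(-qT) = 1.0000000000; exp(-rT) = 0.9865907163
Gamma = exp(-qT) * phi(d1) / (S * sigma * sqrt(T)) = 1.0000000000 * 0.3925323794 / (101.4000 * 0.5900 * 0.8660254038) = 0.007576

Answer: Gamma = 0.007576


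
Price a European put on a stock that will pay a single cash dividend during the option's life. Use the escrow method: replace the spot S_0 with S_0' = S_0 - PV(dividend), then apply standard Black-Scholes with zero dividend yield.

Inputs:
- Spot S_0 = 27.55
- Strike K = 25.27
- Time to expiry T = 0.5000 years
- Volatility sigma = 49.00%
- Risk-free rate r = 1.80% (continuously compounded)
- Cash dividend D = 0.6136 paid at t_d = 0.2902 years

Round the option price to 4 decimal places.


PV(D) = D * exp(-r * t_d) = 0.6136 * 0.99479002 = 0.61040316
S_0' = S_0 - PV(D) = 27.5500 - 0.61040316 = 26.93959684
d1 = (ln(S_0'/K) + (r + sigma^2/2)*T) / (sigma*sqrt(T)) = 0.38387033
d2 = d1 - sigma*sqrt(T) = 0.03738801
exp(-rT) = 0.99104038
N(-d1) = 0.35053728; N(-d2) = 0.48508782
P = K * exp(-rT) * N(-d2) - S_0' * N(-d1) = 25.2700 * 0.99104038 * 0.48508782 - 26.93959684 * 0.35053728 = 2.7050

Answer: Price = 2.7050


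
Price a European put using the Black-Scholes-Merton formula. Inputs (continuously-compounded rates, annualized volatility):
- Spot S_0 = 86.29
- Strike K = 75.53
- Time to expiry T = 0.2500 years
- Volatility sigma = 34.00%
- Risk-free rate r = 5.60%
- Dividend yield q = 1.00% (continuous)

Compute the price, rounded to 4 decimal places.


d1 = (ln(S/K) + (r - q + 0.5*sigma^2) * T) / (sigma * sqrt(T)) = 0.93608111
d2 = d1 - sigma * sqrt(T) = 0.76608111
exp(-rT) = 0.98609754; exp(-qT) = 0.99750312
P = K * exp(-rT) * N(-d2) - S_0 * exp(-qT) * N(-d1)
N(-d1) = 0.17461571; N(-d2) = 0.22181402
P = 75.5300 * 0.98609754 * 0.22181402 - 86.2900 * 0.99750312 * 0.17461571 = 1.4907

Answer: Price = 1.4907


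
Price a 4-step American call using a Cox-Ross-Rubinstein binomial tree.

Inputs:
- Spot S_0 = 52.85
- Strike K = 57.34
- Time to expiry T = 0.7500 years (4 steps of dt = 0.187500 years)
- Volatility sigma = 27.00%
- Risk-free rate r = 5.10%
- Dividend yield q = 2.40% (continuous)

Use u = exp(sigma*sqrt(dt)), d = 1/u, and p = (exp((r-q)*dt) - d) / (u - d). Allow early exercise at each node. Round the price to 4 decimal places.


Answer: Price = V(0,0) = 3.7307

Derivation:
dt = T/N = 0.187500
u = exp(sigma*sqrt(dt)) = 1.124022; d = 1/u = 0.889662
p = (exp((r-q)*dt) - d) / (u - d) = 0.492461
Discount per step: exp(-r*dt) = 0.990483
Stock lattice S(k, i) with i counting down-moves:
  k=0: S(0,0) = 52.8500
  k=1: S(1,0) = 59.4046; S(1,1) = 47.0186
  k=2: S(2,0) = 66.7720; S(2,1) = 52.8500; S(2,2) = 41.8307
  k=3: S(3,0) = 75.0533; S(3,1) = 59.4046; S(3,2) = 47.0186; S(3,3) = 37.2152
  k=4: S(4,0) = 84.3615; S(4,1) = 66.7720; S(4,2) = 52.8500; S(4,3) = 41.8307; S(4,4) = 33.1090
Terminal payoffs V(N, i) = max(S_T - K, 0):
  V(4,0) = 27.021525; V(4,1) = 9.432049; V(4,2) = 0.000000; V(4,3) = 0.000000; V(4,4) = 0.000000
Backward induction: V(k, i) = exp(-r*dt) * [p * V(k+1, i) + (1-p) * V(k+1, i+1)]; then take max(V_cont, immediate exercise) for American.
  V(3,0) = exp(-r*dt) * [p*27.021525 + (1-p)*9.432049] = 17.921980; exercise = 17.713260; V(3,0) = max -> 17.921980
  V(3,1) = exp(-r*dt) * [p*9.432049 + (1-p)*0.000000] = 4.600712; exercise = 2.064569; V(3,1) = max -> 4.600712
  V(3,2) = exp(-r*dt) * [p*0.000000 + (1-p)*0.000000] = 0.000000; exercise = 0.000000; V(3,2) = max -> 0.000000
  V(3,3) = exp(-r*dt) * [p*0.000000 + (1-p)*0.000000] = 0.000000; exercise = 0.000000; V(3,3) = max -> 0.000000
  V(2,0) = exp(-r*dt) * [p*17.921980 + (1-p)*4.600712] = 11.054700; exercise = 9.432049; V(2,0) = max -> 11.054700
  V(2,1) = exp(-r*dt) * [p*4.600712 + (1-p)*0.000000] = 2.244109; exercise = 0.000000; V(2,1) = max -> 2.244109
  V(2,2) = exp(-r*dt) * [p*0.000000 + (1-p)*0.000000] = 0.000000; exercise = 0.000000; V(2,2) = max -> 0.000000
  V(1,0) = exp(-r*dt) * [p*11.054700 + (1-p)*2.244109] = 6.520332; exercise = 2.064569; V(1,0) = max -> 6.520332
  V(1,1) = exp(-r*dt) * [p*2.244109 + (1-p)*0.000000] = 1.094619; exercise = 0.000000; V(1,1) = max -> 1.094619
  V(0,0) = exp(-r*dt) * [p*6.520332 + (1-p)*1.094619] = 3.730725; exercise = 0.000000; V(0,0) = max -> 3.730725


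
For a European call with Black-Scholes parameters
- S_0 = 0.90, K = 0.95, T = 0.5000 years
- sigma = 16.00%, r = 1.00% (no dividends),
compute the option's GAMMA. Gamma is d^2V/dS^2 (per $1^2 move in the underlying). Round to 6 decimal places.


d1 = -0.3771285187; d2 = -0.4902656037
phi(d1) = 0.3715575579; exp(-qT) = 1.0000000000; exp(-rT) = 0.9950124792
Gamma = exp(-qT) * phi(d1) / (S * sigma * sqrt(T)) = 1.0000000000 * 0.3715575579 / (0.9000 * 0.1600 * 0.7071067812) = 3.649040

Answer: Gamma = 3.649040


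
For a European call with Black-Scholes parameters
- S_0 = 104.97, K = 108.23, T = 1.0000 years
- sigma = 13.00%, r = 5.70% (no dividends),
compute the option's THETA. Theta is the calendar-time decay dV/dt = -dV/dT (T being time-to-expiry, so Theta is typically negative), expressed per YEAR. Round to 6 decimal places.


d1 = 0.2682000211; d2 = 0.1382000211
phi(d1) = 0.3848490272; exp(-qT) = 1.0000000000; exp(-rT) = 0.9445940694
Theta = -S*exp(-qT)*phi(d1)*sigma/(2*sqrt(T)) - r*K*exp(-rT)*N(d2) + q*S*exp(-qT)*N(d1)
N(d1) = 0.6057273206; N(d2) = 0.5549588308; sqrt(T) = 1.0000000000
Term 1 = -104.9700 * 1.0000000000 * 0.3848490272 * 0.1300 / (2 * 1.0000000000) = -2.6258441550
Term 2 = -0.0570 * 108.2300 * 0.9445940694 * 0.5549588308 = -3.2339142138
Term 3 = 0 (no dividend yield, q = 0)
Theta = -2.6258441550 + (-3.2339142138) + (0.0000000000) = -5.859758

Answer: Theta = -5.859758


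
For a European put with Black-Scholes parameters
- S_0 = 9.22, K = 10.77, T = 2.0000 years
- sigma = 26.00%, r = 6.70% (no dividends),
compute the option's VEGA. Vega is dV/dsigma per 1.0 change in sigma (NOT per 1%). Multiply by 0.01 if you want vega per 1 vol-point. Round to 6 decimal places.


d1 = 0.1256761182; d2 = -0.2420194081
phi(d1) = 0.3958041438; exp(-qT) = 1.0000000000; exp(-rT) = 0.8745900646
Vega = S * exp(-qT) * phi(d1) * sqrt(T) = 9.2200 * 1.0000000000 * 0.3958041438 * 1.4142135624 = 5.160910

Answer: Vega = 5.160910


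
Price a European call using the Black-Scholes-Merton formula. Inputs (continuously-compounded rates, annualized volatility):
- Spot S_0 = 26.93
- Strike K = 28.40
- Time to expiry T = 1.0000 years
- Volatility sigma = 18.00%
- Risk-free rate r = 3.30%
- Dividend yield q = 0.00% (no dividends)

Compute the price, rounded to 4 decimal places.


Answer: Price = 1.6890

Derivation:
d1 = (ln(S/K) + (r - q + 0.5*sigma^2) * T) / (sigma * sqrt(T)) = -0.02193466
d2 = d1 - sigma * sqrt(T) = -0.20193466
exp(-rT) = 0.96753856; exp(-qT) = 1.00000000
C = S_0 * exp(-qT) * N(d1) - K * exp(-rT) * N(d2)
N(d1) = 0.49125004; N(d2) = 0.41998390
C = 26.9300 * 1.00000000 * 0.49125004 - 28.4000 * 0.96753856 * 0.41998390 = 1.6890


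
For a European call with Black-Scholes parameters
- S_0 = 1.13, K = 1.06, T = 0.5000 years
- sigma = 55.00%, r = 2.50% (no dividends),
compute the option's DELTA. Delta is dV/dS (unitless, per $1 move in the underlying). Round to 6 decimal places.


Answer: Delta = 0.652111

Derivation:
d1 = 0.3910267706; d2 = 0.0021180409
phi(d1) = 0.3695794650; exp(-qT) = 1.0000000000; exp(-rT) = 0.9875778005
N(d1) = 0.6521112760
Delta = exp(-qT) * N(d1) = 1.0000000000 * 0.6521112760 = 0.652111


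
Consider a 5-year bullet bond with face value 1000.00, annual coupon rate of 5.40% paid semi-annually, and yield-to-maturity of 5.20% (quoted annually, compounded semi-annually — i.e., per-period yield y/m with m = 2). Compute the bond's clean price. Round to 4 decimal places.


Answer: Price = 1008.7070

Derivation:
Coupon per period c = face * coupon_rate / m = 27.000000
Periods per year m = 2; per-period yield y/m = 0.026000
Number of cashflows N = 10
Cashflows (t years, CF_t, discount factor 1/(1+y/m)^(m*t), PV):
  t = 0.5000: CF_t = 27.000000, DF = 0.974659, PV = 26.315789
  t = 1.0000: CF_t = 27.000000, DF = 0.949960, PV = 25.648918
  t = 1.5000: CF_t = 27.000000, DF = 0.925887, PV = 24.998945
  t = 2.0000: CF_t = 27.000000, DF = 0.902424, PV = 24.365444
  t = 2.5000: CF_t = 27.000000, DF = 0.879555, PV = 23.747996
  t = 3.0000: CF_t = 27.000000, DF = 0.857266, PV = 23.146195
  t = 3.5000: CF_t = 27.000000, DF = 0.835542, PV = 22.559644
  t = 4.0000: CF_t = 27.000000, DF = 0.814369, PV = 21.987957
  t = 4.5000: CF_t = 27.000000, DF = 0.793732, PV = 21.430757
  t = 5.0000: CF_t = 1027.000000, DF = 0.773618, PV = 794.505368
Price P = sum_t PV_t = 1008.707012


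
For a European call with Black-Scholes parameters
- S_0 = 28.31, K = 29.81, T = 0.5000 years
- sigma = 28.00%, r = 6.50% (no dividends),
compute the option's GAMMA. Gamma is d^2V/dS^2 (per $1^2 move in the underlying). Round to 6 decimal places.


d1 = 0.0023798761; d2 = -0.1956100226
phi(d1) = 0.3989411506; exp(-qT) = 1.0000000000; exp(-rT) = 0.9680224498
Gamma = exp(-qT) * phi(d1) / (S * sigma * sqrt(T)) = 1.0000000000 * 0.3989411506 / (28.3100 * 0.2800 * 0.7071067812) = 0.071175

Answer: Gamma = 0.071175


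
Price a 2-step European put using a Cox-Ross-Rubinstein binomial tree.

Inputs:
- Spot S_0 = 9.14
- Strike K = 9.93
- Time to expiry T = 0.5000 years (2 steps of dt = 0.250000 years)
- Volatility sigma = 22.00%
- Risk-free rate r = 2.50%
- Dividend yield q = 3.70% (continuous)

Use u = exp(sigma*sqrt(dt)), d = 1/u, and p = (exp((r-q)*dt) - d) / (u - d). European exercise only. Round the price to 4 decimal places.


dt = T/N = 0.250000
u = exp(sigma*sqrt(dt)) = 1.116278; d = 1/u = 0.895834
p = (exp((r-q)*dt) - d) / (u - d) = 0.458939
Discount per step: exp(-r*dt) = 0.993769
Stock lattice S(k, i) with i counting down-moves:
  k=0: S(0,0) = 9.1400
  k=1: S(1,0) = 10.2028; S(1,1) = 8.1879
  k=2: S(2,0) = 11.3891; S(2,1) = 9.1400; S(2,2) = 7.3350
Terminal payoffs V(N, i) = max(K - S_T, 0):
  V(2,0) = 0.000000; V(2,1) = 0.790000; V(2,2) = 2.594978
Backward induction: V(k, i) = exp(-r*dt) * [p * V(k+1, i) + (1-p) * V(k+1, i+1)].
  V(1,0) = exp(-r*dt) * [p*0.000000 + (1-p)*0.790000] = 0.424775
  V(1,1) = exp(-r*dt) * [p*0.790000 + (1-p)*2.594978] = 1.755596
  V(0,0) = exp(-r*dt) * [p*0.424775 + (1-p)*1.755596] = 1.137697

Answer: Price = V(0,0) = 1.1377


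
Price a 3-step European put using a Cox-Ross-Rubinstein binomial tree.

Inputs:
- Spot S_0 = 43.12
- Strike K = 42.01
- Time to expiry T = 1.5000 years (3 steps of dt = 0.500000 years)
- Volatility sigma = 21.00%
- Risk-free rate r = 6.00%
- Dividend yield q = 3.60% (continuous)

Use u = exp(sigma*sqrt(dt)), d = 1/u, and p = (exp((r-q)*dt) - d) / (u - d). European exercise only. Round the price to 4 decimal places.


Answer: Price = V(0,0) = 3.2576

Derivation:
dt = T/N = 0.500000
u = exp(sigma*sqrt(dt)) = 1.160084; d = 1/u = 0.862007
p = (exp((r-q)*dt) - d) / (u - d) = 0.503445
Discount per step: exp(-r*dt) = 0.970446
Stock lattice S(k, i) with i counting down-moves:
  k=0: S(0,0) = 43.1200
  k=1: S(1,0) = 50.0228; S(1,1) = 37.1697
  k=2: S(2,0) = 58.0307; S(2,1) = 43.1200; S(2,2) = 32.0405
  k=3: S(3,0) = 67.3205; S(3,1) = 50.0228; S(3,2) = 37.1697; S(3,3) = 27.6192
Terminal payoffs V(N, i) = max(K - S_T, 0):
  V(3,0) = 0.000000; V(3,1) = 0.000000; V(3,2) = 4.840278; V(3,3) = 14.390842
Backward induction: V(k, i) = exp(-r*dt) * [p * V(k+1, i) + (1-p) * V(k+1, i+1)].
  V(2,0) = exp(-r*dt) * [p*0.000000 + (1-p)*0.000000] = 0.000000
  V(2,1) = exp(-r*dt) * [p*0.000000 + (1-p)*4.840278] = 2.332429
  V(2,2) = exp(-r*dt) * [p*4.840278 + (1-p)*14.390842] = 9.299444
  V(1,0) = exp(-r*dt) * [p*0.000000 + (1-p)*2.332429] = 1.123949
  V(1,1) = exp(-r*dt) * [p*2.332429 + (1-p)*9.299444] = 5.620754
  V(0,0) = exp(-r*dt) * [p*1.123949 + (1-p)*5.620754] = 3.257648


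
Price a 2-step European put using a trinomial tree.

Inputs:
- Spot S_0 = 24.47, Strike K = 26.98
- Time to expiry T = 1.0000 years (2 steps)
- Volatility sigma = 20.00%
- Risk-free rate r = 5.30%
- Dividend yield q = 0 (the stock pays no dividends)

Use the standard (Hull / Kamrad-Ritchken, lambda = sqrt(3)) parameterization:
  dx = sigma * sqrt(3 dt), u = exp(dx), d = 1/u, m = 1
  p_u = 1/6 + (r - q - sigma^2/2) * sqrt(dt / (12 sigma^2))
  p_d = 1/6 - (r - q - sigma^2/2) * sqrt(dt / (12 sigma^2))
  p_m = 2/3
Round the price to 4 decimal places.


Answer: Price = V(0,0) = 2.7020

Derivation:
dt = T/N = 0.500000; dx = sigma*sqrt(3*dt) = 0.244949
u = exp(dx) = 1.277556; d = 1/u = 0.782744
p_u = 0.200347, p_m = 0.666667, p_d = 0.132986
Discount per step: exp(-r*dt) = 0.973848
Stock lattice S(k, j) with j the centered position index:
  k=0: S(0,+0) = 24.4700
  k=1: S(1,-1) = 19.1538; S(1,+0) = 24.4700; S(1,+1) = 31.2618
  k=2: S(2,-2) = 14.9925; S(2,-1) = 19.1538; S(2,+0) = 24.4700; S(2,+1) = 31.2618; S(2,+2) = 39.9387
Terminal payoffs V(N, j) = max(K - S_T, 0):
  V(2,-2) = 11.987502; V(2,-1) = 7.826243; V(2,+0) = 2.510000; V(2,+1) = 0.000000; V(2,+2) = 0.000000
Backward induction: V(k, j) = exp(-r*dt) * [p_u * V(k+1, j+1) + p_m * V(k+1, j) + p_d * V(k+1, j-1)]
  V(1,-1) = exp(-r*dt) * [p_u*2.510000 + p_m*7.826243 + p_d*11.987502] = 7.123249
  V(1,+0) = exp(-r*dt) * [p_u*0.000000 + p_m*2.510000 + p_d*7.826243] = 2.643136
  V(1,+1) = exp(-r*dt) * [p_u*0.000000 + p_m*0.000000 + p_d*2.510000] = 0.325066
  V(0,+0) = exp(-r*dt) * [p_u*0.325066 + p_m*2.643136 + p_d*7.123249] = 2.701952


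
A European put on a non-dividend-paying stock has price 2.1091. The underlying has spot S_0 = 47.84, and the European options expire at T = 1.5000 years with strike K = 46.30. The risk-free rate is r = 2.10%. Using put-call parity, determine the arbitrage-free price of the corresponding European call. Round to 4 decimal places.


Put-call parity: C - P = S_0 * exp(-qT) - K * exp(-rT).
S_0 * exp(-qT) = 47.8400 * 1.00000000 = 47.84000000
K * exp(-rT) = 46.3000 * 0.96899096 = 44.86428128
C = P + S*exp(-qT) - K*exp(-rT)
C = 2.1091 + 47.84000000 - 44.86428128 = 5.0848

Answer: Call price = 5.0848


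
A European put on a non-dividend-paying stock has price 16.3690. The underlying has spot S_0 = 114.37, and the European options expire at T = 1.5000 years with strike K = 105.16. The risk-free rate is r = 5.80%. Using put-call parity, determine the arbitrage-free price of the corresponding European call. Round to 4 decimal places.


Put-call parity: C - P = S_0 * exp(-qT) - K * exp(-rT).
S_0 * exp(-qT) = 114.3700 * 1.00000000 = 114.37000000
K * exp(-rT) = 105.1600 * 0.91667710 = 96.39776338
C = P + S*exp(-qT) - K*exp(-rT)
C = 16.3690 + 114.37000000 - 96.39776338 = 34.3412

Answer: Call price = 34.3412


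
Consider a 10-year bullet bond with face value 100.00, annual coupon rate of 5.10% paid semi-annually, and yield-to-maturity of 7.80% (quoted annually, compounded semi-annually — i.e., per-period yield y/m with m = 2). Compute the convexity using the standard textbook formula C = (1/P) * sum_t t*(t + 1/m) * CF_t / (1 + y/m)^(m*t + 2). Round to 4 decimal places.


Coupon per period c = face * coupon_rate / m = 2.550000
Periods per year m = 2; per-period yield y/m = 0.039000
Number of cashflows N = 20
Cashflows (t years, CF_t, discount factor 1/(1+y/m)^(m*t), PV):
  t = 0.5000: CF_t = 2.550000, DF = 0.962464, PV = 2.454283
  t = 1.0000: CF_t = 2.550000, DF = 0.926337, PV = 2.362159
  t = 1.5000: CF_t = 2.550000, DF = 0.891566, PV = 2.273493
  t = 2.0000: CF_t = 2.550000, DF = 0.858100, PV = 2.188155
  t = 2.5000: CF_t = 2.550000, DF = 0.825890, PV = 2.106020
  t = 3.0000: CF_t = 2.550000, DF = 0.794889, PV = 2.026968
  t = 3.5000: CF_t = 2.550000, DF = 0.765052, PV = 1.950884
  t = 4.0000: CF_t = 2.550000, DF = 0.736335, PV = 1.877655
  t = 4.5000: CF_t = 2.550000, DF = 0.708696, PV = 1.807175
  t = 5.0000: CF_t = 2.550000, DF = 0.682094, PV = 1.739341
  t = 5.5000: CF_t = 2.550000, DF = 0.656491, PV = 1.674053
  t = 6.0000: CF_t = 2.550000, DF = 0.631849, PV = 1.611215
  t = 6.5000: CF_t = 2.550000, DF = 0.608132, PV = 1.550737
  t = 7.0000: CF_t = 2.550000, DF = 0.585305, PV = 1.492528
  t = 7.5000: CF_t = 2.550000, DF = 0.563335, PV = 1.436504
  t = 8.0000: CF_t = 2.550000, DF = 0.542190, PV = 1.382584
  t = 8.5000: CF_t = 2.550000, DF = 0.521838, PV = 1.330687
  t = 9.0000: CF_t = 2.550000, DF = 0.502250, PV = 1.280738
  t = 9.5000: CF_t = 2.550000, DF = 0.483398, PV = 1.232664
  t = 10.0000: CF_t = 102.550000, DF = 0.465253, PV = 47.711681
Price P = sum_t PV_t = 81.489522
Convexity numerator sum_t t*(t + 1/m) * CF_t / (1+y/m)^(m*t + 2):
  t = 0.5000: term = 1.136746
  t = 1.0000: term = 3.282232
  t = 1.5000: term = 6.318059
  t = 2.0000: term = 10.134840
  t = 2.5000: term = 14.631627
  t = 3.0000: term = 19.715378
  t = 3.5000: term = 25.300452
  t = 4.0000: term = 31.308136
  t = 4.5000: term = 37.666188
  t = 5.0000: term = 44.308424
  t = 5.5000: term = 51.174311
  t = 6.0000: term = 58.208596
  t = 6.5000: term = 65.360951
  t = 7.0000: term = 72.585642
  t = 7.5000: term = 79.841212
  t = 8.0000: term = 87.090190
  t = 8.5000: term = 94.298810
  t = 9.0000: term = 101.436754
  t = 9.5000: term = 108.476905
  t = 10.0000: term = 4640.693838
Convexity = (1/P) * sum = 5552.969292 / 81.489522 = 68.143353

Answer: Convexity = 68.1434


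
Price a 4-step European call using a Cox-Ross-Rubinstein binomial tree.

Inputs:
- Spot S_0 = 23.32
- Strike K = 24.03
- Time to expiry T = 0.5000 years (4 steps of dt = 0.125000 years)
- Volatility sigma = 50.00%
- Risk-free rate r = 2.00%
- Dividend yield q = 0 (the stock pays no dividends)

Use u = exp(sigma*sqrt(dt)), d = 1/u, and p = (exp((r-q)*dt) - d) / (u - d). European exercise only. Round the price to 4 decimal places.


Answer: Price = V(0,0) = 2.9956

Derivation:
dt = T/N = 0.125000
u = exp(sigma*sqrt(dt)) = 1.193365; d = 1/u = 0.837967
p = (exp((r-q)*dt) - d) / (u - d) = 0.462964
Discount per step: exp(-r*dt) = 0.997503
Stock lattice S(k, i) with i counting down-moves:
  k=0: S(0,0) = 23.3200
  k=1: S(1,0) = 27.8293; S(1,1) = 19.5414
  k=2: S(2,0) = 33.2105; S(2,1) = 23.3200; S(2,2) = 16.3750
  k=3: S(3,0) = 39.6322; S(3,1) = 27.8293; S(3,2) = 19.5414; S(3,3) = 13.7217
  k=4: S(4,0) = 47.2956; S(4,1) = 33.2105; S(4,2) = 23.3200; S(4,3) = 16.3750; S(4,4) = 11.4984
Terminal payoffs V(N, i) = max(S_T - K, 0):
  V(4,0) = 23.265641; V(4,1) = 9.180456; V(4,2) = 0.000000; V(4,3) = 0.000000; V(4,4) = 0.000000
Backward induction: V(k, i) = exp(-r*dt) * [p * V(k+1, i) + (1-p) * V(k+1, i+1)].
  V(3,0) = exp(-r*dt) * [p*23.265641 + (1-p)*9.180456] = 15.662181
  V(3,1) = exp(-r*dt) * [p*9.180456 + (1-p)*0.000000] = 4.239606
  V(3,2) = exp(-r*dt) * [p*0.000000 + (1-p)*0.000000] = 0.000000
  V(3,3) = exp(-r*dt) * [p*0.000000 + (1-p)*0.000000] = 0.000000
  V(2,0) = exp(-r*dt) * [p*15.662181 + (1-p)*4.239606] = 9.504054
  V(2,1) = exp(-r*dt) * [p*4.239606 + (1-p)*0.000000] = 1.957883
  V(2,2) = exp(-r*dt) * [p*0.000000 + (1-p)*0.000000] = 0.000000
  V(1,0) = exp(-r*dt) * [p*9.504054 + (1-p)*1.957883] = 5.437875
  V(1,1) = exp(-r*dt) * [p*1.957883 + (1-p)*0.000000] = 0.904165
  V(0,0) = exp(-r*dt) * [p*5.437875 + (1-p)*0.904165] = 2.995610


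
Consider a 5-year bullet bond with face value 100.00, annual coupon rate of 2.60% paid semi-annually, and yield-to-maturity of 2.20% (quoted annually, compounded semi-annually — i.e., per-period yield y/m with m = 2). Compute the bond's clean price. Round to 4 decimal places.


Answer: Price = 101.8841

Derivation:
Coupon per period c = face * coupon_rate / m = 1.300000
Periods per year m = 2; per-period yield y/m = 0.011000
Number of cashflows N = 10
Cashflows (t years, CF_t, discount factor 1/(1+y/m)^(m*t), PV):
  t = 0.5000: CF_t = 1.300000, DF = 0.989120, PV = 1.285856
  t = 1.0000: CF_t = 1.300000, DF = 0.978358, PV = 1.271865
  t = 1.5000: CF_t = 1.300000, DF = 0.967713, PV = 1.258027
  t = 2.0000: CF_t = 1.300000, DF = 0.957184, PV = 1.244339
  t = 2.5000: CF_t = 1.300000, DF = 0.946769, PV = 1.230800
  t = 3.0000: CF_t = 1.300000, DF = 0.936468, PV = 1.217409
  t = 3.5000: CF_t = 1.300000, DF = 0.926279, PV = 1.204163
  t = 4.0000: CF_t = 1.300000, DF = 0.916201, PV = 1.191061
  t = 4.5000: CF_t = 1.300000, DF = 0.906232, PV = 1.178102
  t = 5.0000: CF_t = 101.300000, DF = 0.896372, PV = 90.802517
Price P = sum_t PV_t = 101.884139


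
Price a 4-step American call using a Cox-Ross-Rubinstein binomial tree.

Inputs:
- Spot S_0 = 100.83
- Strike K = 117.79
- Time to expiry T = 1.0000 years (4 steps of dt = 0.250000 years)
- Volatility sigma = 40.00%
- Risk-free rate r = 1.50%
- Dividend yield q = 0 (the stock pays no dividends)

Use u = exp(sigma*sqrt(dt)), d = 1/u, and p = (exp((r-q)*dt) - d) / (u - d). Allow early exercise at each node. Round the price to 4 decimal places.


dt = T/N = 0.250000
u = exp(sigma*sqrt(dt)) = 1.221403; d = 1/u = 0.818731
p = (exp((r-q)*dt) - d) / (u - d) = 0.459496
Discount per step: exp(-r*dt) = 0.996257
Stock lattice S(k, i) with i counting down-moves:
  k=0: S(0,0) = 100.8300
  k=1: S(1,0) = 123.1540; S(1,1) = 82.5526
  k=2: S(2,0) = 150.4207; S(2,1) = 100.8300; S(2,2) = 67.5884
  k=3: S(3,0) = 183.7242; S(3,1) = 123.1540; S(3,2) = 82.5526; S(3,3) = 55.3367
  k=4: S(4,0) = 224.4013; S(4,1) = 150.4207; S(4,2) = 100.8300; S(4,3) = 67.5884; S(4,4) = 45.3058
Terminal payoffs V(N, i) = max(S_T - K, 0):
  V(4,0) = 106.611292; V(4,1) = 32.630684; V(4,2) = 0.000000; V(4,3) = 0.000000; V(4,4) = 0.000000
Backward induction: V(k, i) = exp(-r*dt) * [p * V(k+1, i) + (1-p) * V(k+1, i+1)]; then take max(V_cont, immediate exercise) for American.
  V(3,0) = exp(-r*dt) * [p*106.611292 + (1-p)*32.630684] = 66.375124; exercise = 65.934239; V(3,0) = max -> 66.375124
  V(3,1) = exp(-r*dt) * [p*32.630684 + (1-p)*0.000000] = 14.937557; exercise = 5.364040; V(3,1) = max -> 14.937557
  V(3,2) = exp(-r*dt) * [p*0.000000 + (1-p)*0.000000] = 0.000000; exercise = 0.000000; V(3,2) = max -> 0.000000
  V(3,3) = exp(-r*dt) * [p*0.000000 + (1-p)*0.000000] = 0.000000; exercise = 0.000000; V(3,3) = max -> 0.000000
  V(2,0) = exp(-r*dt) * [p*66.375124 + (1-p)*14.937557] = 38.428550; exercise = 32.630684; V(2,0) = max -> 38.428550
  V(2,1) = exp(-r*dt) * [p*14.937557 + (1-p)*0.000000] = 6.838061; exercise = 0.000000; V(2,1) = max -> 6.838061
  V(2,2) = exp(-r*dt) * [p*0.000000 + (1-p)*0.000000] = 0.000000; exercise = 0.000000; V(2,2) = max -> 0.000000
  V(1,0) = exp(-r*dt) * [p*38.428550 + (1-p)*6.838061] = 21.273846; exercise = 5.364040; V(1,0) = max -> 21.273846
  V(1,1) = exp(-r*dt) * [p*6.838061 + (1-p)*0.000000] = 3.130303; exercise = 0.000000; V(1,1) = max -> 3.130303
  V(0,0) = exp(-r*dt) * [p*21.273846 + (1-p)*3.130303] = 11.424272; exercise = 0.000000; V(0,0) = max -> 11.424272

Answer: Price = V(0,0) = 11.4243


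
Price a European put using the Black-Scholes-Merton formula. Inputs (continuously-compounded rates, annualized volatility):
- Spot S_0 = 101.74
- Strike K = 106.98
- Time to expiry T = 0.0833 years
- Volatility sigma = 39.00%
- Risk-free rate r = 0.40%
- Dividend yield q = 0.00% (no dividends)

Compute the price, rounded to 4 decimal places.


Answer: Price = 7.7372

Derivation:
d1 = (ln(S/K) + (r - q + 0.5*sigma^2) * T) / (sigma * sqrt(T)) = -0.38693047
d2 = d1 - sigma * sqrt(T) = -0.49949125
exp(-rT) = 0.99966686; exp(-qT) = 1.00000000
P = K * exp(-rT) * N(-d2) - S_0 * exp(-qT) * N(-d1)
N(-d1) = 0.65059616; N(-d2) = 0.69128333
P = 106.9800 * 0.99966686 * 0.69128333 - 101.7400 * 1.00000000 * 0.65059616 = 7.7372


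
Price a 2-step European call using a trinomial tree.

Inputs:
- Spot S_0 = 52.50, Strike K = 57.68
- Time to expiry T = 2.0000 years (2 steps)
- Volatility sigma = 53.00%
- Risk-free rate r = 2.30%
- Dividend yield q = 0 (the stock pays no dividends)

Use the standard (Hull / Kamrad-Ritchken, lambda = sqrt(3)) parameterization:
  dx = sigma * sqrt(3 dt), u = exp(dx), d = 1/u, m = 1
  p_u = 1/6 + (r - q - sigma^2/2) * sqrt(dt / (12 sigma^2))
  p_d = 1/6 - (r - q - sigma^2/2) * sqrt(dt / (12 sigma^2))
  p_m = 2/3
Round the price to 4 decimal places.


Answer: Price = V(0,0) = 12.3851

Derivation:
dt = T/N = 1.000000; dx = sigma*sqrt(3*dt) = 0.917987
u = exp(dx) = 2.504244; d = 1/u = 0.399322
p_u = 0.102695, p_m = 0.666667, p_d = 0.230638
Discount per step: exp(-r*dt) = 0.977262
Stock lattice S(k, j) with j the centered position index:
  k=0: S(0,+0) = 52.5000
  k=1: S(1,-1) = 20.9644; S(1,+0) = 52.5000; S(1,+1) = 131.4728
  k=2: S(2,-2) = 8.3716; S(2,-1) = 20.9644; S(2,+0) = 52.5000; S(2,+1) = 131.4728; S(2,+2) = 329.2400
Terminal payoffs V(N, j) = max(S_T - K, 0):
  V(2,-2) = 0.000000; V(2,-1) = 0.000000; V(2,+0) = 0.000000; V(2,+1) = 73.792815; V(2,+2) = 271.560019
Backward induction: V(k, j) = exp(-r*dt) * [p_u * V(k+1, j+1) + p_m * V(k+1, j) + p_d * V(k+1, j-1)]
  V(1,-1) = exp(-r*dt) * [p_u*0.000000 + p_m*0.000000 + p_d*0.000000] = 0.000000
  V(1,+0) = exp(-r*dt) * [p_u*73.792815 + p_m*0.000000 + p_d*0.000000] = 7.405857
  V(1,+1) = exp(-r*dt) * [p_u*271.560019 + p_m*73.792815 + p_d*0.000000] = 75.330433
  V(0,+0) = exp(-r*dt) * [p_u*75.330433 + p_m*7.405857 + p_d*0.000000] = 12.385150


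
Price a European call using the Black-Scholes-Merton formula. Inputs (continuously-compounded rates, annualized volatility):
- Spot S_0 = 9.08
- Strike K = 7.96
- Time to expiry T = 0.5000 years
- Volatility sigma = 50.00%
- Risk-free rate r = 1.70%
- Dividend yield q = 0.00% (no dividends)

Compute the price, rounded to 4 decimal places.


Answer: Price = 1.8757

Derivation:
d1 = (ln(S/K) + (r - q + 0.5*sigma^2) * T) / (sigma * sqrt(T)) = 0.57316716
d2 = d1 - sigma * sqrt(T) = 0.21961377
exp(-rT) = 0.99153602; exp(-qT) = 1.00000000
C = S_0 * exp(-qT) * N(d1) - K * exp(-rT) * N(d2)
N(d1) = 0.71673424; N(d2) = 0.58691402
C = 9.0800 * 1.00000000 * 0.71673424 - 7.9600 * 0.99153602 * 0.58691402 = 1.8757


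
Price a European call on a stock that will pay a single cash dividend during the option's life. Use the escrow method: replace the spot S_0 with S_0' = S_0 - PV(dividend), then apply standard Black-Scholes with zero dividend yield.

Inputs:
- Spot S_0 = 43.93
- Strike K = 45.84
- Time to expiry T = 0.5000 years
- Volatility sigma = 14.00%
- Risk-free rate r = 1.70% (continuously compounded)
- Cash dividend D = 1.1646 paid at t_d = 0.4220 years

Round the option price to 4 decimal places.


PV(D) = D * exp(-r * t_d) = 1.1646 * 0.99285167 = 1.15627506
S_0' = S_0 - PV(D) = 43.9300 - 1.15627506 = 42.77372494
d1 = (ln(S_0'/K) + (r + sigma^2/2)*T) / (sigma*sqrt(T)) = -0.56399909
d2 = d1 - sigma*sqrt(T) = -0.66299404
exp(-rT) = 0.99153602
N(d1) = 0.28637738; N(d2) = 0.25366719
C = S_0' * N(d1) - K * exp(-rT) * N(d2) = 42.77372494 * 0.28637738 - 45.8400 * 0.99153602 * 0.25366719 = 0.7197

Answer: Price = 0.7197


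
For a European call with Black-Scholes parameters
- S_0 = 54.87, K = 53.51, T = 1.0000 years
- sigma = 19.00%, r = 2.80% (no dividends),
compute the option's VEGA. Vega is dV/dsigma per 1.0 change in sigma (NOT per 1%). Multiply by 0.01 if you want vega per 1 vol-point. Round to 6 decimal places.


Answer: Vega = 20.407786

Derivation:
d1 = 0.3744642039; d2 = 0.1844642039
phi(d1) = 0.3719297624; exp(-qT) = 1.0000000000; exp(-rT) = 0.9723883668
Vega = S * exp(-qT) * phi(d1) * sqrt(T) = 54.8700 * 1.0000000000 * 0.3719297624 * 1.0000000000 = 20.407786


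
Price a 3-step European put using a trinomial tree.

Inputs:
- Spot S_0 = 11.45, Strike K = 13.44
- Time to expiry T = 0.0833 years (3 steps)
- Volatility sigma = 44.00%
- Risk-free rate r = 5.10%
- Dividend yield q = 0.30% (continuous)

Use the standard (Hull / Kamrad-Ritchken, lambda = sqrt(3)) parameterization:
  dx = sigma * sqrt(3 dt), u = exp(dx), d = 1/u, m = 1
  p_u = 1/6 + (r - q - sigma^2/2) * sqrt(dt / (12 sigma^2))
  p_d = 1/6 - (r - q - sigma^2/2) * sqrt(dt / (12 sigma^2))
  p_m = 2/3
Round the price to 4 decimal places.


Answer: Price = V(0,0) = 2.0183

Derivation:
dt = T/N = 0.027767; dx = sigma*sqrt(3*dt) = 0.126992
u = exp(dx) = 1.135408; d = 1/u = 0.880741
p_u = 0.161332, p_m = 0.666667, p_d = 0.172002
Discount per step: exp(-r*dt) = 0.998585
Stock lattice S(k, j) with j the centered position index:
  k=0: S(0,+0) = 11.4500
  k=1: S(1,-1) = 10.0845; S(1,+0) = 11.4500; S(1,+1) = 13.0004
  k=2: S(2,-2) = 8.8818; S(2,-1) = 10.0845; S(2,+0) = 11.4500; S(2,+1) = 13.0004; S(2,+2) = 14.7608
  k=3: S(3,-3) = 7.8226; S(3,-2) = 8.8818; S(3,-1) = 10.0845; S(3,+0) = 11.4500; S(3,+1) = 13.0004; S(3,+2) = 14.7608; S(3,+3) = 16.7595
Terminal payoffs V(N, j) = max(K - S_T, 0):
  V(3,-3) = 5.617417; V(3,-2) = 4.558181; V(3,-1) = 3.355515; V(3,+0) = 1.990000; V(3,+1) = 0.439584; V(3,+2) = 0.000000; V(3,+3) = 0.000000
Backward induction: V(k, j) = exp(-r*dt) * [p_u * V(k+1, j+1) + p_m * V(k+1, j) + p_d * V(k+1, j-1)]
  V(2,-2) = exp(-r*dt) * [p_u*3.355515 + p_m*4.558181 + p_d*5.617417] = 4.539910
  V(2,-1) = exp(-r*dt) * [p_u*1.990000 + p_m*3.355515 + p_d*4.558181] = 3.337346
  V(2,+0) = exp(-r*dt) * [p_u*0.439584 + p_m*1.990000 + p_d*3.355515] = 1.971945
  V(2,+1) = exp(-r*dt) * [p_u*0.000000 + p_m*0.439584 + p_d*1.990000] = 0.634440
  V(2,+2) = exp(-r*dt) * [p_u*0.000000 + p_m*0.000000 + p_d*0.439584] = 0.075502
  V(1,-1) = exp(-r*dt) * [p_u*1.971945 + p_m*3.337346 + p_d*4.539910] = 3.319203
  V(1,+0) = exp(-r*dt) * [p_u*0.634440 + p_m*1.971945 + p_d*3.337346] = 1.988197
  V(1,+1) = exp(-r*dt) * [p_u*0.075502 + p_m*0.634440 + p_d*1.971945] = 0.773223
  V(0,+0) = exp(-r*dt) * [p_u*0.773223 + p_m*1.988197 + p_d*3.319203] = 2.018259


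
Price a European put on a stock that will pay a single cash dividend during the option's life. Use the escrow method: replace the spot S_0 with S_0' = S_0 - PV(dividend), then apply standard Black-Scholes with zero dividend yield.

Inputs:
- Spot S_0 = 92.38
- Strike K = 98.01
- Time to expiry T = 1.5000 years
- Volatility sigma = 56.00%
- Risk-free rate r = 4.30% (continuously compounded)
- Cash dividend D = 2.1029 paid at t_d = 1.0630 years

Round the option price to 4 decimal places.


Answer: Price = 25.2197

Derivation:
PV(D) = D * exp(-r * t_d) = 2.1029 * 0.95531992 = 2.00894226
S_0' = S_0 - PV(D) = 92.3800 - 2.00894226 = 90.37105774
d1 = (ln(S_0'/K) + (r + sigma^2/2)*T) / (sigma*sqrt(T)) = 0.31865900
d2 = d1 - sigma*sqrt(T) = -0.36719813
exp(-rT) = 0.93753611
N(-d1) = 0.37499256; N(-d2) = 0.64326438
P = K * exp(-rT) * N(-d2) - S_0' * N(-d1) = 98.0100 * 0.93753611 * 0.64326438 - 90.37105774 * 0.37499256 = 25.2197


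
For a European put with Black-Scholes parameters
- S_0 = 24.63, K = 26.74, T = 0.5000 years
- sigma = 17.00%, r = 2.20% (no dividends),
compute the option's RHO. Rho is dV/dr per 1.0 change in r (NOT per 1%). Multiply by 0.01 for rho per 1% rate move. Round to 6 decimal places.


Answer: Rho = -9.824167

Derivation:
d1 = -0.5321632356; d2 = -0.6523713884
phi(d1) = 0.3462696792; exp(-qT) = 1.0000000000; exp(-rT) = 0.9890602788
N(-d2) = 0.7429191914
Rho = -K*T*exp(-rT)*N(-d2) = -26.7400 * 0.5000 * 0.9890602788 * 0.7429191914 = -9.824167


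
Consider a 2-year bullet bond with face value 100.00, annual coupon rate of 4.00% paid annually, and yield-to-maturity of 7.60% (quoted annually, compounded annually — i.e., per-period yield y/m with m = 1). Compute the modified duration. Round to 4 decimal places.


Coupon per period c = face * coupon_rate / m = 4.000000
Periods per year m = 1; per-period yield y/m = 0.076000
Number of cashflows N = 2
Cashflows (t years, CF_t, discount factor 1/(1+y/m)^(m*t), PV):
  t = 1.0000: CF_t = 4.000000, DF = 0.929368, PV = 3.717472
  t = 2.0000: CF_t = 104.000000, DF = 0.863725, PV = 89.827393
Price P = sum_t PV_t = 93.544865
First compute Macaulay numerator sum_t t * PV_t:
  t * PV_t at t = 1.0000: 3.717472
  t * PV_t at t = 2.0000: 179.654786
Macaulay duration D = 183.372259 / 93.544865 = 1.960260
Modified duration = D / (1 + y/m) = 1.960260 / (1 + 0.076000) = 1.821803

Answer: Modified duration = 1.8218


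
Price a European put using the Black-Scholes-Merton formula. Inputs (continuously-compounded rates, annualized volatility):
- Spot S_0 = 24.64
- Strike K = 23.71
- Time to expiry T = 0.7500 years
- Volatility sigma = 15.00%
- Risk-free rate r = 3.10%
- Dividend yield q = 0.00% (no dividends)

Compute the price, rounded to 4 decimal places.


d1 = (ln(S/K) + (r - q + 0.5*sigma^2) * T) / (sigma * sqrt(T)) = 0.54010532
d2 = d1 - sigma * sqrt(T) = 0.41020150
exp(-rT) = 0.97701820; exp(-qT) = 1.00000000
P = K * exp(-rT) * N(-d2) - S_0 * exp(-qT) * N(-d1)
N(-d1) = 0.29456220; N(-d2) = 0.34082907
P = 23.7100 * 0.97701820 * 0.34082907 - 24.6400 * 1.00000000 * 0.29456220 = 0.6373

Answer: Price = 0.6373


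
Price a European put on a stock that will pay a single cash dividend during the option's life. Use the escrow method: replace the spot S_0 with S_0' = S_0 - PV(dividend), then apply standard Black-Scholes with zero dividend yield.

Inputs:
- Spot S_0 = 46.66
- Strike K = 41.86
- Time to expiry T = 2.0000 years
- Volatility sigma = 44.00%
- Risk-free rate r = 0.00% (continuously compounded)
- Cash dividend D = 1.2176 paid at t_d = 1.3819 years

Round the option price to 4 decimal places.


Answer: Price = 8.9623

Derivation:
PV(D) = D * exp(-r * t_d) = 1.2176 * 1.00000000 = 1.21760000
S_0' = S_0 - PV(D) = 46.6600 - 1.21760000 = 45.44240000
d1 = (ln(S_0'/K) + (r + sigma^2/2)*T) / (sigma*sqrt(T)) = 0.44309058
d2 = d1 - sigma*sqrt(T) = -0.17916338
exp(-rT) = 1.00000000
N(-d1) = 0.32885011; N(-d2) = 0.57109529
P = K * exp(-rT) * N(-d2) - S_0' * N(-d1) = 41.8600 * 1.00000000 * 0.57109529 - 45.44240000 * 0.32885011 = 8.9623


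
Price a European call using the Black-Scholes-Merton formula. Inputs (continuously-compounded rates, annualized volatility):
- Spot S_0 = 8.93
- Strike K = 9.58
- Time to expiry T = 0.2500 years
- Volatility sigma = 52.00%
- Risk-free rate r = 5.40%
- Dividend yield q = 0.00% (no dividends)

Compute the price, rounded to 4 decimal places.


Answer: Price = 0.7123

Derivation:
d1 = (ln(S/K) + (r - q + 0.5*sigma^2) * T) / (sigma * sqrt(T)) = -0.08831230
d2 = d1 - sigma * sqrt(T) = -0.34831230
exp(-rT) = 0.98659072; exp(-qT) = 1.00000000
C = S_0 * exp(-qT) * N(d1) - K * exp(-rT) * N(d2)
N(d1) = 0.46481423; N(d2) = 0.36380283
C = 8.9300 * 1.00000000 * 0.46481423 - 9.5800 * 0.98659072 * 0.36380283 = 0.7123
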